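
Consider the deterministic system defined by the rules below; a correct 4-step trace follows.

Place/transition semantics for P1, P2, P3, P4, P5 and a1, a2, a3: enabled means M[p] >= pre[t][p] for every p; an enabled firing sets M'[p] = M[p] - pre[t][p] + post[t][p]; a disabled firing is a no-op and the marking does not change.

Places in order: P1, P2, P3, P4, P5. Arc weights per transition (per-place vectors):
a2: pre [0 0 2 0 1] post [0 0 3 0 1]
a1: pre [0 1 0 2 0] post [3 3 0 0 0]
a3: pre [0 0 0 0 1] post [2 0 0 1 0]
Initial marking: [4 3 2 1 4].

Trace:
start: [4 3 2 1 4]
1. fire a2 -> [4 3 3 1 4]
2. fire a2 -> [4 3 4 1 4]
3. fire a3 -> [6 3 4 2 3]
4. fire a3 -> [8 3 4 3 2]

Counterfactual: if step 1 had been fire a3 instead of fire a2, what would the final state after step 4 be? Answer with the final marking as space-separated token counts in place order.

10 3 3 4 1

(re-executing from step 1 with the substitution; state before step 1: [4 3 2 1 4])
1. fire a3 -> [6 3 2 2 3]
2. fire a2 -> [6 3 3 2 3]
3. fire a3 -> [8 3 3 3 2]
4. fire a3 -> [10 3 3 4 1]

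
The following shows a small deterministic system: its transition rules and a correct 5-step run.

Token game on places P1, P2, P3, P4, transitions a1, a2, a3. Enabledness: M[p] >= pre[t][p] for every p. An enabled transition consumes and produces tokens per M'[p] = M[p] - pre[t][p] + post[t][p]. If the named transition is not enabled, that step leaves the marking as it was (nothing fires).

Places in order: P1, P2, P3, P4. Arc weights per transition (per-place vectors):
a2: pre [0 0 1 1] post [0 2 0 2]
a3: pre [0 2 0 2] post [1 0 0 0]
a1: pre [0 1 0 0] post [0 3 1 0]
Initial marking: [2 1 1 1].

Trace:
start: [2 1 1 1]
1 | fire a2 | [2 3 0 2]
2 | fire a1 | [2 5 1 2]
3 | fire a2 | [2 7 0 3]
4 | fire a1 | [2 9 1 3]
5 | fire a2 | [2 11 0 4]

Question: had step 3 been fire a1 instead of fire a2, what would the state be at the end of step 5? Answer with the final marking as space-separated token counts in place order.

(re-executing from step 3 with the substitution; state before step 3: [2 5 1 2])
3 | fire a1 | [2 7 2 2]
4 | fire a1 | [2 9 3 2]
5 | fire a2 | [2 11 2 3]

2 11 2 3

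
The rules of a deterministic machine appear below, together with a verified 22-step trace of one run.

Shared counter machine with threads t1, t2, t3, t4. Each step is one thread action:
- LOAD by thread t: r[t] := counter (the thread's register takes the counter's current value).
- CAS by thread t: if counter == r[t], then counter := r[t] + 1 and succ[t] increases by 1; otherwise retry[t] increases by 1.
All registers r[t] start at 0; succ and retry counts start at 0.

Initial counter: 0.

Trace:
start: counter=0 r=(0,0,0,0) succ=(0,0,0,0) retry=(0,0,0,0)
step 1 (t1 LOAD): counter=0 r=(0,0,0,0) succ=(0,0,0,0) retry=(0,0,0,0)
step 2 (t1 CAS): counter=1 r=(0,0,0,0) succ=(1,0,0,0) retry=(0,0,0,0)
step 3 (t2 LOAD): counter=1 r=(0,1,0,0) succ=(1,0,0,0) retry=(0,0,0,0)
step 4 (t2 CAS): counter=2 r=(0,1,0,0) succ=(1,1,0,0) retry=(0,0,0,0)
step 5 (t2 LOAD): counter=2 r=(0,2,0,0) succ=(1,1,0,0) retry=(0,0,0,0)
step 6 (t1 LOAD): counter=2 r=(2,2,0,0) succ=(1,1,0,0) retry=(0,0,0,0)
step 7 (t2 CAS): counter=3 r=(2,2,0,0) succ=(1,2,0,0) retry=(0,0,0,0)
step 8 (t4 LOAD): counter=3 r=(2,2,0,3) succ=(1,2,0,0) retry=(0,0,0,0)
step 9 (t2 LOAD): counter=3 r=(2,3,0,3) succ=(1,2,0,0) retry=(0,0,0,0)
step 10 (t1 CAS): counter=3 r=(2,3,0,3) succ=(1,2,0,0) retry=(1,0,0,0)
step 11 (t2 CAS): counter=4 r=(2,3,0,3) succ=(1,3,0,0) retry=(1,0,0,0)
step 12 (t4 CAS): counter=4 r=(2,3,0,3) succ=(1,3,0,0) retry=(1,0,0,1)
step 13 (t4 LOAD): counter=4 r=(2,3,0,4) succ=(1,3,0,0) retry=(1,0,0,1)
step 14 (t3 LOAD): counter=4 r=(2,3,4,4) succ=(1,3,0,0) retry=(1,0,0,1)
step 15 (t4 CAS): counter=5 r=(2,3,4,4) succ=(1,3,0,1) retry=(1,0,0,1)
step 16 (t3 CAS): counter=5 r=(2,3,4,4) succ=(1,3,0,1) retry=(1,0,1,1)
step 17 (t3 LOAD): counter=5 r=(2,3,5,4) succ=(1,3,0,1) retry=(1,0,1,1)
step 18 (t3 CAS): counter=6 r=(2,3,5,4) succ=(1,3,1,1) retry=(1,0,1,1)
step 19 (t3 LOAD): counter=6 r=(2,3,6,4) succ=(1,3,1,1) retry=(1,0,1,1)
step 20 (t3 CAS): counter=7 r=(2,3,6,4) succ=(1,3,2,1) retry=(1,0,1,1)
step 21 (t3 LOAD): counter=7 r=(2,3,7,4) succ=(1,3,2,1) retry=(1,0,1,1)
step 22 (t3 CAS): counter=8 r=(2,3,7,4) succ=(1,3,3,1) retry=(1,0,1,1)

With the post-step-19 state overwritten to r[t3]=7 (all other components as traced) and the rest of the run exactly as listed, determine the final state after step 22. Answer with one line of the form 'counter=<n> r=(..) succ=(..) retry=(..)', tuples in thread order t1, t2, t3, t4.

state after step 19 := counter=6 r=(2,3,7,4) succ=(1,3,1,1) retry=(1,0,1,1)
step 20 (t3 CAS): counter=6 r=(2,3,7,4) succ=(1,3,1,1) retry=(1,0,2,1)
step 21 (t3 LOAD): counter=6 r=(2,3,6,4) succ=(1,3,1,1) retry=(1,0,2,1)
step 22 (t3 CAS): counter=7 r=(2,3,6,4) succ=(1,3,2,1) retry=(1,0,2,1)

counter=7 r=(2,3,6,4) succ=(1,3,2,1) retry=(1,0,2,1)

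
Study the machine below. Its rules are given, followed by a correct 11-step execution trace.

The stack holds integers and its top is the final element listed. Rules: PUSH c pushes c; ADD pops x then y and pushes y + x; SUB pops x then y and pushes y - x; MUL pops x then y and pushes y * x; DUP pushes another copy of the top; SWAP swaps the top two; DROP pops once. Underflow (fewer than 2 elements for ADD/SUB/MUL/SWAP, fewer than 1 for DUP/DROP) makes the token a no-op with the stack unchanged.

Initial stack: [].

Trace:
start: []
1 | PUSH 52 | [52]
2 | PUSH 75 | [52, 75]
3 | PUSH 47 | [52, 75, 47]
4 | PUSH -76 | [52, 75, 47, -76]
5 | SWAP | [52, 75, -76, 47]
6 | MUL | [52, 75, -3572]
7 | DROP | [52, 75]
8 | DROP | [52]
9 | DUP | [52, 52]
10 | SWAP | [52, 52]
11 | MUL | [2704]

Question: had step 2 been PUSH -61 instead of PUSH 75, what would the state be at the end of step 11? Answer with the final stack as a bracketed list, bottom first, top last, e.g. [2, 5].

[2704]

(re-executing from step 2 with the substitution; state before step 2: [52])
2 | PUSH -61 | [52, -61]
3 | PUSH 47 | [52, -61, 47]
4 | PUSH -76 | [52, -61, 47, -76]
5 | SWAP | [52, -61, -76, 47]
6 | MUL | [52, -61, -3572]
7 | DROP | [52, -61]
8 | DROP | [52]
9 | DUP | [52, 52]
10 | SWAP | [52, 52]
11 | MUL | [2704]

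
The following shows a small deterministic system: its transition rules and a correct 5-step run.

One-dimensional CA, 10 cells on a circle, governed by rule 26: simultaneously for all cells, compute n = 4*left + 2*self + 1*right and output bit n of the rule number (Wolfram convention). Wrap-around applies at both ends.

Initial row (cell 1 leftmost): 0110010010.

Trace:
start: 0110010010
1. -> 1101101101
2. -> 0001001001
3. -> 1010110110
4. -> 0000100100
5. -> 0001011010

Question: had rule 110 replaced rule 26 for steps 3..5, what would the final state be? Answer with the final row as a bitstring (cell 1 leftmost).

(re-executing steps 3..5 under rule 110; state before step 3: 0001001001)
3. -> 0011011011
4. -> 0111111111
5. -> 1100000001

1100000001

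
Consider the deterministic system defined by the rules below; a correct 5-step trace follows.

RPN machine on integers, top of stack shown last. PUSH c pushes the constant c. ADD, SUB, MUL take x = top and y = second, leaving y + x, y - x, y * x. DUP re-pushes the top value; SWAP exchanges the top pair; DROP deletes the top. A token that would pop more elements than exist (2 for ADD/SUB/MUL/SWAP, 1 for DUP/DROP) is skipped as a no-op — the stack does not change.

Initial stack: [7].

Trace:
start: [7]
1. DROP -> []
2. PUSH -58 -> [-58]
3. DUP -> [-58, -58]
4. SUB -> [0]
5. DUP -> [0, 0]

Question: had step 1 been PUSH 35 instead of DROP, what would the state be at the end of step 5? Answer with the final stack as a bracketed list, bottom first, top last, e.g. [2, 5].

(re-executing from step 1 with the substitution; state before step 1: [7])
1. PUSH 35 -> [7, 35]
2. PUSH -58 -> [7, 35, -58]
3. DUP -> [7, 35, -58, -58]
4. SUB -> [7, 35, 0]
5. DUP -> [7, 35, 0, 0]

[7, 35, 0, 0]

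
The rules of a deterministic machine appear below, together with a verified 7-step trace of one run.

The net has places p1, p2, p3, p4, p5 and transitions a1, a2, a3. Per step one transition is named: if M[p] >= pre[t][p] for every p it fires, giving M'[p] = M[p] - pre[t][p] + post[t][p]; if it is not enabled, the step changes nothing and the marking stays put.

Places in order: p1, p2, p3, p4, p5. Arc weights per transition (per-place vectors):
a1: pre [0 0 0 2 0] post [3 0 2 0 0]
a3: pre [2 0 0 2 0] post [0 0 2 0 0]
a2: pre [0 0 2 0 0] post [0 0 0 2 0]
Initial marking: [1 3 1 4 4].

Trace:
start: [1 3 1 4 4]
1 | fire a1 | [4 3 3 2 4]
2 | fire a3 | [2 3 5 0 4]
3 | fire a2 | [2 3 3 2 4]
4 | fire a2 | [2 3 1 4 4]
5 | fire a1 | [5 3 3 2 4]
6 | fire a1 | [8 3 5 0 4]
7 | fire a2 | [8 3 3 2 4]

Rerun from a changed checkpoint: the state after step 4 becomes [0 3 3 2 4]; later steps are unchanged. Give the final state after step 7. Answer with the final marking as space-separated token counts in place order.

3 3 3 2 4

state after step 4 := [0 3 3 2 4]
5 | fire a1 | [3 3 5 0 4]
6 | fire a1 | [3 3 5 0 4]
7 | fire a2 | [3 3 3 2 4]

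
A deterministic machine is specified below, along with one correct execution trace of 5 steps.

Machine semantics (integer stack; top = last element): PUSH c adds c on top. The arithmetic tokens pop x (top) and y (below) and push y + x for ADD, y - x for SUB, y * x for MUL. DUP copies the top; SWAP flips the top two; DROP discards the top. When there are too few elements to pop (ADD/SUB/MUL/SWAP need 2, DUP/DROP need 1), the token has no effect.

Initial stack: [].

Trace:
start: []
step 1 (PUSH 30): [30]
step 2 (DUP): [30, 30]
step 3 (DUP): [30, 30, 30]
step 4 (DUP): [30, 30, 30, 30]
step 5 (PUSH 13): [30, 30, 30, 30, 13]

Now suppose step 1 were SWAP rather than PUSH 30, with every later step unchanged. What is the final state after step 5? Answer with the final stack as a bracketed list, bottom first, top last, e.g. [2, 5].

(re-executing from step 1 with the substitution; state before step 1: [])
step 1 (SWAP): []
step 2 (DUP): []
step 3 (DUP): []
step 4 (DUP): []
step 5 (PUSH 13): [13]

[13]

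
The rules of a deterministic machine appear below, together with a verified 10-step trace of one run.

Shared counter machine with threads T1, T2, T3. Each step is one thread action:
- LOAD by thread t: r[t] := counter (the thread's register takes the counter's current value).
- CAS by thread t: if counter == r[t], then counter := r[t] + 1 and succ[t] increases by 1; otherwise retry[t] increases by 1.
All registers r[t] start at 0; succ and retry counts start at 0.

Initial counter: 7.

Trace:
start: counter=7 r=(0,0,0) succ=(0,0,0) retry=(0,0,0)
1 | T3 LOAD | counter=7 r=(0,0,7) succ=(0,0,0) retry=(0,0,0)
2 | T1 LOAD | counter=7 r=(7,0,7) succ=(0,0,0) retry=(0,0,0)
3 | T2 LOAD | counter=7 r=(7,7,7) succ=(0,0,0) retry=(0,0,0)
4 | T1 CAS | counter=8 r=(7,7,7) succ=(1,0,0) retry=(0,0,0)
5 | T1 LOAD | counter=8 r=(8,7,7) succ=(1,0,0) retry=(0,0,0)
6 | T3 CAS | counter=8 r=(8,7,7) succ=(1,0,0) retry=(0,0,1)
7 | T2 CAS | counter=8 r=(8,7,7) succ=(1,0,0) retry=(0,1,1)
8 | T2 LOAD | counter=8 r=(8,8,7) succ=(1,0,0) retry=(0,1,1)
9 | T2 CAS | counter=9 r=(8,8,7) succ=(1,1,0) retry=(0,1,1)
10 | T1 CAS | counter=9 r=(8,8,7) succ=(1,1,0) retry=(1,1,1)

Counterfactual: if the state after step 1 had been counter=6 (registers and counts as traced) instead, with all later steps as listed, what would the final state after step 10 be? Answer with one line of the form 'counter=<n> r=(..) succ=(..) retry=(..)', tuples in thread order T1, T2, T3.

state after step 1 := counter=6 r=(0,0,7) succ=(0,0,0) retry=(0,0,0)
2 | T1 LOAD | counter=6 r=(6,0,7) succ=(0,0,0) retry=(0,0,0)
3 | T2 LOAD | counter=6 r=(6,6,7) succ=(0,0,0) retry=(0,0,0)
4 | T1 CAS | counter=7 r=(6,6,7) succ=(1,0,0) retry=(0,0,0)
5 | T1 LOAD | counter=7 r=(7,6,7) succ=(1,0,0) retry=(0,0,0)
6 | T3 CAS | counter=8 r=(7,6,7) succ=(1,0,1) retry=(0,0,0)
7 | T2 CAS | counter=8 r=(7,6,7) succ=(1,0,1) retry=(0,1,0)
8 | T2 LOAD | counter=8 r=(7,8,7) succ=(1,0,1) retry=(0,1,0)
9 | T2 CAS | counter=9 r=(7,8,7) succ=(1,1,1) retry=(0,1,0)
10 | T1 CAS | counter=9 r=(7,8,7) succ=(1,1,1) retry=(1,1,0)

counter=9 r=(7,8,7) succ=(1,1,1) retry=(1,1,0)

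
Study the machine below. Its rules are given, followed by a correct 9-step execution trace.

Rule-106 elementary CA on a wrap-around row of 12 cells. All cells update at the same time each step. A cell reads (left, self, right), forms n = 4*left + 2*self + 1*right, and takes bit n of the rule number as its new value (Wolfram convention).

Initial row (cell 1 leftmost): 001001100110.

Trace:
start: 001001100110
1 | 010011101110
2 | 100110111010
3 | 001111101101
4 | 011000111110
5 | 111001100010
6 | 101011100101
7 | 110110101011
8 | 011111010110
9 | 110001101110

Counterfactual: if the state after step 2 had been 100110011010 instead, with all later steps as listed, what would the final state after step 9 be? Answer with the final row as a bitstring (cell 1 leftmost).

state after step 2 := 100110011010
3 | 001110111101
4 | 011011100110
5 | 111110101110
6 | 100011011011
7 | 100111111110
8 | 001100000011
9 | 011100000111

011100000111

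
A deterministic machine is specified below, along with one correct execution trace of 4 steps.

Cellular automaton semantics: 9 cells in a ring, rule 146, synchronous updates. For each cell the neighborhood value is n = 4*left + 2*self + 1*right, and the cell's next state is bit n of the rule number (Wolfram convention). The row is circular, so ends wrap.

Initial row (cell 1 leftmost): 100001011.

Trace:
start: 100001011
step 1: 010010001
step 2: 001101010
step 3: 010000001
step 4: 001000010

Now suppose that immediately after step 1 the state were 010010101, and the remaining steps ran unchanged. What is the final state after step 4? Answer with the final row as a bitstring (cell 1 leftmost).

state after step 1 := 010010101
step 2: 001100000
step 3: 010010000
step 4: 101101000

101101000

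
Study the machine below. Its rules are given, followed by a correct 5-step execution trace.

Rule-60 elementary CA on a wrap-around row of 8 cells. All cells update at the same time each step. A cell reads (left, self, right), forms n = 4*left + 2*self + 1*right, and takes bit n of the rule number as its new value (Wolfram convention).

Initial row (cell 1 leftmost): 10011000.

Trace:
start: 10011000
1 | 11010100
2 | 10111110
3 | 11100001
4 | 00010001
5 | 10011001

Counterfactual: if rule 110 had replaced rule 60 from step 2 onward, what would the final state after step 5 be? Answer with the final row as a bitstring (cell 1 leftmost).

00011111

(re-executing steps 2..5 under rule 110; state before step 2: 11010100)
2 | 11111101
3 | 00000111
4 | 00001101
5 | 00011111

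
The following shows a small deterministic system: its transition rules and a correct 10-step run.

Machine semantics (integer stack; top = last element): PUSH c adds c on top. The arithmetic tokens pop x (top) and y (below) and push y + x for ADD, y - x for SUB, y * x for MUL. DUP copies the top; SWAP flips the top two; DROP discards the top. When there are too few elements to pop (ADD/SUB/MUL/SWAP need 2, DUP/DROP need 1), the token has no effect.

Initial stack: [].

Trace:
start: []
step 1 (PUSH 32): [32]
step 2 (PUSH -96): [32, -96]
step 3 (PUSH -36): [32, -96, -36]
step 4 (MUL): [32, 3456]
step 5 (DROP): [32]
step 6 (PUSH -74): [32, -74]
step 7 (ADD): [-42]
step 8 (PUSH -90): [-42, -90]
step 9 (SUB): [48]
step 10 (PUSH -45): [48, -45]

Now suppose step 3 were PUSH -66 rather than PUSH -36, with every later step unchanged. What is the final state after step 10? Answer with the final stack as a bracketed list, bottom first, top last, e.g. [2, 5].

(re-executing from step 3 with the substitution; state before step 3: [32, -96])
step 3 (PUSH -66): [32, -96, -66]
step 4 (MUL): [32, 6336]
step 5 (DROP): [32]
step 6 (PUSH -74): [32, -74]
step 7 (ADD): [-42]
step 8 (PUSH -90): [-42, -90]
step 9 (SUB): [48]
step 10 (PUSH -45): [48, -45]

[48, -45]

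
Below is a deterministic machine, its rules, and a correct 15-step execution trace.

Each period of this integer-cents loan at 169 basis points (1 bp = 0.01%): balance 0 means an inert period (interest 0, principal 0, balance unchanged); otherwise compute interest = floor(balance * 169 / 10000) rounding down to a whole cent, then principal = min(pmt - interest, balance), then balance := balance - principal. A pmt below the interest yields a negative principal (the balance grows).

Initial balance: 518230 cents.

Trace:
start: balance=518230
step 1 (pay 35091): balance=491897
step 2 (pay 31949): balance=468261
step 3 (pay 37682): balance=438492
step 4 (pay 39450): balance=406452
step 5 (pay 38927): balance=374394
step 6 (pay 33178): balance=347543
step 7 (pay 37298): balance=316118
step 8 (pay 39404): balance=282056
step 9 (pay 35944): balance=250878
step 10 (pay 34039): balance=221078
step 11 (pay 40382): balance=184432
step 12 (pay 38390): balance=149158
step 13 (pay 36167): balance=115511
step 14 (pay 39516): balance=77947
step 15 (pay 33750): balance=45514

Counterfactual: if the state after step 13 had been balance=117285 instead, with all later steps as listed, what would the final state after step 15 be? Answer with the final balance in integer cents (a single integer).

47348

state after step 13 := balance=117285
step 14 (pay 39516): balance=79751
step 15 (pay 33750): balance=47348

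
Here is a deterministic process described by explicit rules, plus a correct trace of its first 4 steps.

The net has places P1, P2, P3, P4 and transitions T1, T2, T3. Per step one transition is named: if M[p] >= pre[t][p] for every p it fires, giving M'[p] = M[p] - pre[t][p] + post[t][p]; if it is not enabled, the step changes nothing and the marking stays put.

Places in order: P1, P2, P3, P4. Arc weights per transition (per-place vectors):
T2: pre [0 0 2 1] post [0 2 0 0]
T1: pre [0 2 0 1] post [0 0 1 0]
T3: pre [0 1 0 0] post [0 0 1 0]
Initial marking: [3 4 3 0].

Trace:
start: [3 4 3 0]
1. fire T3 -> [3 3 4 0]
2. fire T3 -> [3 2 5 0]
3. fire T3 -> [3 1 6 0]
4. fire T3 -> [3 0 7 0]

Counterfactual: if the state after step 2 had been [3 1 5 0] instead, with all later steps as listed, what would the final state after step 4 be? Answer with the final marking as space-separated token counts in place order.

state after step 2 := [3 1 5 0]
3. fire T3 -> [3 0 6 0]
4. fire T3 -> [3 0 6 0]

3 0 6 0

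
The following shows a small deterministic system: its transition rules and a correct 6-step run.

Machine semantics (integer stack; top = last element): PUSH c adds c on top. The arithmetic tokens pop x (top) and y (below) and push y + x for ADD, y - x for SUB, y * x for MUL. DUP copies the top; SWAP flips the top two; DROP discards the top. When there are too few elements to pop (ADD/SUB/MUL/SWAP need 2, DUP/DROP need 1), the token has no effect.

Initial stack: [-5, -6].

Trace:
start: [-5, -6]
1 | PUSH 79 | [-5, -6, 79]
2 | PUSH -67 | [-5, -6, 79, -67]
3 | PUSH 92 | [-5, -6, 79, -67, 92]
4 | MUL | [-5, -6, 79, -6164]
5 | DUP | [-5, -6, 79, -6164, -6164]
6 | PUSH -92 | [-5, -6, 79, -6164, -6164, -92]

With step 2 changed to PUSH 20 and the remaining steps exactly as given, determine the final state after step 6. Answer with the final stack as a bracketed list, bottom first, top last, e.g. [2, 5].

(re-executing from step 2 with the substitution; state before step 2: [-5, -6, 79])
2 | PUSH 20 | [-5, -6, 79, 20]
3 | PUSH 92 | [-5, -6, 79, 20, 92]
4 | MUL | [-5, -6, 79, 1840]
5 | DUP | [-5, -6, 79, 1840, 1840]
6 | PUSH -92 | [-5, -6, 79, 1840, 1840, -92]

[-5, -6, 79, 1840, 1840, -92]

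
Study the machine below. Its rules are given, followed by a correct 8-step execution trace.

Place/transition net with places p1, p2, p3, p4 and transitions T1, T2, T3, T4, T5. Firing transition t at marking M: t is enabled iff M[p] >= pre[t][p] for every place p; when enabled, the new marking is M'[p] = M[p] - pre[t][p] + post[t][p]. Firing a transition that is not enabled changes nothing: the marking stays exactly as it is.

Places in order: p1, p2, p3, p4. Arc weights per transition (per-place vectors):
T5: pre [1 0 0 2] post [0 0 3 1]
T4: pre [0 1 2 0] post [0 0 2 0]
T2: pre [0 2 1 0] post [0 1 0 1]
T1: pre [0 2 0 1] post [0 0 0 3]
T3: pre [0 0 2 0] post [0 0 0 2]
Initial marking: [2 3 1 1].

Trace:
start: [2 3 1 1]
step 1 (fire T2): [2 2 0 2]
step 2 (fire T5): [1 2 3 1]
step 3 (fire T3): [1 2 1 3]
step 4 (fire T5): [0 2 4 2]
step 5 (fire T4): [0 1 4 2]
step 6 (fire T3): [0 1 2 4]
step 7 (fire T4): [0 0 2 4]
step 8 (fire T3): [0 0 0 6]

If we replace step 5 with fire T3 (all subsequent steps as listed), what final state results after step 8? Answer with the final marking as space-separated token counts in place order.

(re-executing from step 5 with the substitution; state before step 5: [0 2 4 2])
step 5 (fire T3): [0 2 2 4]
step 6 (fire T3): [0 2 0 6]
step 7 (fire T4): [0 2 0 6]
step 8 (fire T3): [0 2 0 6]

0 2 0 6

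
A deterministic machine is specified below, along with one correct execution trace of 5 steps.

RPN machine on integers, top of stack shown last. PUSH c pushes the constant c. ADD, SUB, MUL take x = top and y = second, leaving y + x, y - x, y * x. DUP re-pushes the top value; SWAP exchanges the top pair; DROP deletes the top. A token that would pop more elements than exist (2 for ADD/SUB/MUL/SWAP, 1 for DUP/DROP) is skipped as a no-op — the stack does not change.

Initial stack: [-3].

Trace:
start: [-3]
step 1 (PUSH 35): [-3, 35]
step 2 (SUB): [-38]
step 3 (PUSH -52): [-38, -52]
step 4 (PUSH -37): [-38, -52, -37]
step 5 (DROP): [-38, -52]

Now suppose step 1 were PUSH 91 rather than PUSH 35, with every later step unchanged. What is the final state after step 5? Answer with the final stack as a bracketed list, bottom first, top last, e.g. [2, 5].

[-94, -52]

(re-executing from step 1 with the substitution; state before step 1: [-3])
step 1 (PUSH 91): [-3, 91]
step 2 (SUB): [-94]
step 3 (PUSH -52): [-94, -52]
step 4 (PUSH -37): [-94, -52, -37]
step 5 (DROP): [-94, -52]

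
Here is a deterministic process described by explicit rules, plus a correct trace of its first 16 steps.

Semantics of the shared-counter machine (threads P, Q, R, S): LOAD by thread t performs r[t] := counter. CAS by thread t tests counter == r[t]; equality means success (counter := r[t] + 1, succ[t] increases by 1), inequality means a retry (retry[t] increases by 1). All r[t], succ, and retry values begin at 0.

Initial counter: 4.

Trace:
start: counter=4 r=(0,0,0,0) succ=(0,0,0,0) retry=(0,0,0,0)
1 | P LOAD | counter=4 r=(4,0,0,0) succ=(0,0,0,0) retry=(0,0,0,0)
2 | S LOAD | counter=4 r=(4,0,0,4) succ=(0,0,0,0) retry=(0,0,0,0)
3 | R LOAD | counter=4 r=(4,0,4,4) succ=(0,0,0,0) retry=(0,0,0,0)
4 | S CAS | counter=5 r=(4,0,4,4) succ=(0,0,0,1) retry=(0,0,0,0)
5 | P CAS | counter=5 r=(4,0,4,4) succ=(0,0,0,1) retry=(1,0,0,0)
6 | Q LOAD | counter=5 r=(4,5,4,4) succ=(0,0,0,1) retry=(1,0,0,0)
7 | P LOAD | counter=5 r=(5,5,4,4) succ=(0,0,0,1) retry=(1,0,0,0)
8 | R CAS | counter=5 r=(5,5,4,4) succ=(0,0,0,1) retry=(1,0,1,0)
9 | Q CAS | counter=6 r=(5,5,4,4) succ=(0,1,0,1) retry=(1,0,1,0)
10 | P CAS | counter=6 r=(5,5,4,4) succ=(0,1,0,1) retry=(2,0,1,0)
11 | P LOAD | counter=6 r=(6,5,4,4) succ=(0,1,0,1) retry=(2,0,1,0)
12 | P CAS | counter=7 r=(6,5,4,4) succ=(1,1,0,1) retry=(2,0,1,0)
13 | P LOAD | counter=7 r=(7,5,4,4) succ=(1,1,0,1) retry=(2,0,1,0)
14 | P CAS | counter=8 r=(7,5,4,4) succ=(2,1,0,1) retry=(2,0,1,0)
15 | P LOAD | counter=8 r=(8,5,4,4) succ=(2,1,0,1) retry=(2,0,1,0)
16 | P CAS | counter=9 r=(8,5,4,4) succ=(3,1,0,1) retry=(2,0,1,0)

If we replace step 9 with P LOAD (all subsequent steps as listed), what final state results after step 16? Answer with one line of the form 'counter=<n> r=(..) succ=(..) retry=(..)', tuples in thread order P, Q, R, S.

counter=9 r=(8,5,4,4) succ=(4,0,0,1) retry=(1,0,1,0)

(re-executing from step 9 with the substitution; state before step 9: counter=5 r=(5,5,4,4) succ=(0,0,0,1) retry=(1,0,1,0))
9 | P LOAD | counter=5 r=(5,5,4,4) succ=(0,0,0,1) retry=(1,0,1,0)
10 | P CAS | counter=6 r=(5,5,4,4) succ=(1,0,0,1) retry=(1,0,1,0)
11 | P LOAD | counter=6 r=(6,5,4,4) succ=(1,0,0,1) retry=(1,0,1,0)
12 | P CAS | counter=7 r=(6,5,4,4) succ=(2,0,0,1) retry=(1,0,1,0)
13 | P LOAD | counter=7 r=(7,5,4,4) succ=(2,0,0,1) retry=(1,0,1,0)
14 | P CAS | counter=8 r=(7,5,4,4) succ=(3,0,0,1) retry=(1,0,1,0)
15 | P LOAD | counter=8 r=(8,5,4,4) succ=(3,0,0,1) retry=(1,0,1,0)
16 | P CAS | counter=9 r=(8,5,4,4) succ=(4,0,0,1) retry=(1,0,1,0)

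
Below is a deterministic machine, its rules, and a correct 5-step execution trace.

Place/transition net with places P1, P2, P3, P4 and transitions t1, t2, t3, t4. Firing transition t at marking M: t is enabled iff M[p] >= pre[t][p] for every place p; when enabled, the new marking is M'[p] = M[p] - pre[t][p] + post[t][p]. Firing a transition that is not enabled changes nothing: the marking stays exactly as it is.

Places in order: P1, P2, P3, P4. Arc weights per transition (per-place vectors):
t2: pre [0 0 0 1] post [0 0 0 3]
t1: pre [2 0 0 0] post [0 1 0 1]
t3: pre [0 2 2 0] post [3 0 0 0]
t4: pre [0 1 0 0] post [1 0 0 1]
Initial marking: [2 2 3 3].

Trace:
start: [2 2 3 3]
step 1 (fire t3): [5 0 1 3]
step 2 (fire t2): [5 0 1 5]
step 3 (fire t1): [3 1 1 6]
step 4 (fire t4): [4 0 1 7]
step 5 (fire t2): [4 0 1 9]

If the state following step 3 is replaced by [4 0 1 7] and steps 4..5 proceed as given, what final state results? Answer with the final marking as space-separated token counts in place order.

4 0 1 9

state after step 3 := [4 0 1 7]
step 4 (fire t4): [4 0 1 7]
step 5 (fire t2): [4 0 1 9]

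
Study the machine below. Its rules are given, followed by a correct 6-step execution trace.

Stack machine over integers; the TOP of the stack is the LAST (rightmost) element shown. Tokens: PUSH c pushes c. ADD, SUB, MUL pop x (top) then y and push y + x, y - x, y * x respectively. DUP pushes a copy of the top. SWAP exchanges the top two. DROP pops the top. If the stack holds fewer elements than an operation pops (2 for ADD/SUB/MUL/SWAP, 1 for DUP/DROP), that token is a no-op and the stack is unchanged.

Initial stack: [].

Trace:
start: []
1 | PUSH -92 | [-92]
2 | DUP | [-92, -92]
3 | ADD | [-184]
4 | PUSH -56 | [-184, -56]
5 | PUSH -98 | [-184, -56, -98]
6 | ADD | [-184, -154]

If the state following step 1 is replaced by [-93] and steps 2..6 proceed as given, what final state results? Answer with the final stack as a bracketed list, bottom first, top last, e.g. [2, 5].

[-186, -154]

state after step 1 := [-93]
2 | DUP | [-93, -93]
3 | ADD | [-186]
4 | PUSH -56 | [-186, -56]
5 | PUSH -98 | [-186, -56, -98]
6 | ADD | [-186, -154]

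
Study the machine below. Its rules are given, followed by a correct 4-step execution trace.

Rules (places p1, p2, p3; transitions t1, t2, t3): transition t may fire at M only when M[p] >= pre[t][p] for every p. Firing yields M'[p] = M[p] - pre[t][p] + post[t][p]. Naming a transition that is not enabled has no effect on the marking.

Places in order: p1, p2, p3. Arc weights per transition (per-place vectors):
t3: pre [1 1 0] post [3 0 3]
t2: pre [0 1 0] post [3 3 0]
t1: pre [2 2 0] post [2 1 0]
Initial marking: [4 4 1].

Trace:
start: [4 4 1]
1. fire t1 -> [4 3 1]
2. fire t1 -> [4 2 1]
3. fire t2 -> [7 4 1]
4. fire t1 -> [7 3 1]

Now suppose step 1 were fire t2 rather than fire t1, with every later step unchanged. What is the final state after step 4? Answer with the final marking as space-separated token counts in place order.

10 6 1

(re-executing from step 1 with the substitution; state before step 1: [4 4 1])
1. fire t2 -> [7 6 1]
2. fire t1 -> [7 5 1]
3. fire t2 -> [10 7 1]
4. fire t1 -> [10 6 1]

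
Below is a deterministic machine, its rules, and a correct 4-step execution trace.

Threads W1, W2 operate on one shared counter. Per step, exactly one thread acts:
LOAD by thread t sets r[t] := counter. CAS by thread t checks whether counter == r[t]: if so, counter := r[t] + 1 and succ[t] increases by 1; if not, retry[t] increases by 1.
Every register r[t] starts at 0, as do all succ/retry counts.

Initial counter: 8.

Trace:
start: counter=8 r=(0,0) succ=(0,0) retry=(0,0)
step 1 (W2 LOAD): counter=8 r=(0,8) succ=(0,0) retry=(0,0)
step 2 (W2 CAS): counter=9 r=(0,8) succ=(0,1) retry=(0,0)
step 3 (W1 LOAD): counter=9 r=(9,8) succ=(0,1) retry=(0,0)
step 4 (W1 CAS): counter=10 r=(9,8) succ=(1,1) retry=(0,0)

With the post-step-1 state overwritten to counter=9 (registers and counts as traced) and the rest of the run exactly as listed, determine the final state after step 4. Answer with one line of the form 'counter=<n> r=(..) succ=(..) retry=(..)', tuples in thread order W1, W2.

state after step 1 := counter=9 r=(0,8) succ=(0,0) retry=(0,0)
step 2 (W2 CAS): counter=9 r=(0,8) succ=(0,0) retry=(0,1)
step 3 (W1 LOAD): counter=9 r=(9,8) succ=(0,0) retry=(0,1)
step 4 (W1 CAS): counter=10 r=(9,8) succ=(1,0) retry=(0,1)

counter=10 r=(9,8) succ=(1,0) retry=(0,1)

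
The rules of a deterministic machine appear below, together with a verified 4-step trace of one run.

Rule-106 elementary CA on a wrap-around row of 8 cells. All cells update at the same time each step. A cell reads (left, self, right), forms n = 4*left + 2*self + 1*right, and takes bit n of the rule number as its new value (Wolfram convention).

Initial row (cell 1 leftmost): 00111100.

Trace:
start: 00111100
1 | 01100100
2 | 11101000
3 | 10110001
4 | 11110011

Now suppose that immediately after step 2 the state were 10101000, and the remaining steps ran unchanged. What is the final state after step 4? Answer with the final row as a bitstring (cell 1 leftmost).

state after step 2 := 10101000
3 | 01010001
4 | 10100010

10100010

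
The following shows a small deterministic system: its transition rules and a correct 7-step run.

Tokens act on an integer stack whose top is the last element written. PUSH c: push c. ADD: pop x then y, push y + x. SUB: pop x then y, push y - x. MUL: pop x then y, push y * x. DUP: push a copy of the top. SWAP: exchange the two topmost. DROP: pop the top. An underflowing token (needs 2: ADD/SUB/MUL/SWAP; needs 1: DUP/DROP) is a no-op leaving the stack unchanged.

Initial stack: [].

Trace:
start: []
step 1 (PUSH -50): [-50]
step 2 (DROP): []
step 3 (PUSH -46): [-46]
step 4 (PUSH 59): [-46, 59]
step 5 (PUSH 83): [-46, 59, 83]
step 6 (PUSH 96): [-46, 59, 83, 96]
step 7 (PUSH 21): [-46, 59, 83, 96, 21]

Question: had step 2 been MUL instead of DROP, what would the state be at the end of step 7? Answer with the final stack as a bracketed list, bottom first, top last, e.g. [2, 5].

[-50, -46, 59, 83, 96, 21]

(re-executing from step 2 with the substitution; state before step 2: [-50])
step 2 (MUL): [-50]
step 3 (PUSH -46): [-50, -46]
step 4 (PUSH 59): [-50, -46, 59]
step 5 (PUSH 83): [-50, -46, 59, 83]
step 6 (PUSH 96): [-50, -46, 59, 83, 96]
step 7 (PUSH 21): [-50, -46, 59, 83, 96, 21]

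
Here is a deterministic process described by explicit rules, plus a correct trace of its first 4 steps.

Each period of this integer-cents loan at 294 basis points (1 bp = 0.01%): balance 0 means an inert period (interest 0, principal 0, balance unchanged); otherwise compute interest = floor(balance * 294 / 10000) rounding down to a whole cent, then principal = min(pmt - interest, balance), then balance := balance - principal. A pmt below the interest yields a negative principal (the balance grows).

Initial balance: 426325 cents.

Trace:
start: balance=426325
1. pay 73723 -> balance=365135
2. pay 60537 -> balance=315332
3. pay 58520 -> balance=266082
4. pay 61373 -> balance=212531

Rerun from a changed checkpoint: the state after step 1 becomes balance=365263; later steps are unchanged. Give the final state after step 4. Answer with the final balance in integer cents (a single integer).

state after step 1 := balance=365263
2. pay 60537 -> balance=315464
3. pay 58520 -> balance=266218
4. pay 61373 -> balance=212671

212671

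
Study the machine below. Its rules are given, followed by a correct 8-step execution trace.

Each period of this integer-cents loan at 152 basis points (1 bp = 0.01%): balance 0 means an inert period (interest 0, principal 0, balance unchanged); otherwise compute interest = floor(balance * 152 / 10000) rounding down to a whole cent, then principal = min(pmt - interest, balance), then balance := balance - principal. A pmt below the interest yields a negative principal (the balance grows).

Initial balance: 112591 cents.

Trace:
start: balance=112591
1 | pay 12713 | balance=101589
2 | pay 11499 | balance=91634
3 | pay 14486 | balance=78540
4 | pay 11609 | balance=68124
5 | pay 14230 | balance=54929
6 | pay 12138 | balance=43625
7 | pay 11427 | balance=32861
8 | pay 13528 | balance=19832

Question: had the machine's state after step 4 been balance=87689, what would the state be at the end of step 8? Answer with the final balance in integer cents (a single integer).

state after step 4 := balance=87689
5 | pay 14230 | balance=74791
6 | pay 12138 | balance=63789
7 | pay 11427 | balance=53331
8 | pay 13528 | balance=40613

40613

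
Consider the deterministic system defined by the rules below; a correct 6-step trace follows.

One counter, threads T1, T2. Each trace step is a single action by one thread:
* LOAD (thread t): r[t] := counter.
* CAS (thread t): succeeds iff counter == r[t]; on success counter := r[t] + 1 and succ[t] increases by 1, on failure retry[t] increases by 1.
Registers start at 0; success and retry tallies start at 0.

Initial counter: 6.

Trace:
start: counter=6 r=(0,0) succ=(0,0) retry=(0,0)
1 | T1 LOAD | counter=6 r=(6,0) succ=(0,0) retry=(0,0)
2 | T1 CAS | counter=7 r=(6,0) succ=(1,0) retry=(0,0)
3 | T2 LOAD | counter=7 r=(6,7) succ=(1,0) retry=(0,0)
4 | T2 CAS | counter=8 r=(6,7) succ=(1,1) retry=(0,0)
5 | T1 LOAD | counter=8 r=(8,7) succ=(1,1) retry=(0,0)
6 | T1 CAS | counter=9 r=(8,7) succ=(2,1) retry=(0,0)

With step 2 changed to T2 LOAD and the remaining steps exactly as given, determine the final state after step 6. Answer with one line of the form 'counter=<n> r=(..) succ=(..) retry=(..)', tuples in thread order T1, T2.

(re-executing from step 2 with the substitution; state before step 2: counter=6 r=(6,0) succ=(0,0) retry=(0,0))
2 | T2 LOAD | counter=6 r=(6,6) succ=(0,0) retry=(0,0)
3 | T2 LOAD | counter=6 r=(6,6) succ=(0,0) retry=(0,0)
4 | T2 CAS | counter=7 r=(6,6) succ=(0,1) retry=(0,0)
5 | T1 LOAD | counter=7 r=(7,6) succ=(0,1) retry=(0,0)
6 | T1 CAS | counter=8 r=(7,6) succ=(1,1) retry=(0,0)

counter=8 r=(7,6) succ=(1,1) retry=(0,0)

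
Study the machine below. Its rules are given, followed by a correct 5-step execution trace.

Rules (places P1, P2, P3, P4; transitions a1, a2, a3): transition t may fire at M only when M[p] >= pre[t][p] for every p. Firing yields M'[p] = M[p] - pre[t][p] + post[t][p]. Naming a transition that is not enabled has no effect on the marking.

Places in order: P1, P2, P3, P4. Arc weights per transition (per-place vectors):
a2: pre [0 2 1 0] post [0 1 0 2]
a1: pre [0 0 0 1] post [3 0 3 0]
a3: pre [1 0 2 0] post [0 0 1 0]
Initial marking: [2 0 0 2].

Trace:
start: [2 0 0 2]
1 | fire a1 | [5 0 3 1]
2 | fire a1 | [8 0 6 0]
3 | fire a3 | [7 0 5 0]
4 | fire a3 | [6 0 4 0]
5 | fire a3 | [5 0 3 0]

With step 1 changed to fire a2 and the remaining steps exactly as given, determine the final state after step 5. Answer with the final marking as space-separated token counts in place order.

3 0 1 1

(re-executing from step 1 with the substitution; state before step 1: [2 0 0 2])
1 | fire a2 | [2 0 0 2]
2 | fire a1 | [5 0 3 1]
3 | fire a3 | [4 0 2 1]
4 | fire a3 | [3 0 1 1]
5 | fire a3 | [3 0 1 1]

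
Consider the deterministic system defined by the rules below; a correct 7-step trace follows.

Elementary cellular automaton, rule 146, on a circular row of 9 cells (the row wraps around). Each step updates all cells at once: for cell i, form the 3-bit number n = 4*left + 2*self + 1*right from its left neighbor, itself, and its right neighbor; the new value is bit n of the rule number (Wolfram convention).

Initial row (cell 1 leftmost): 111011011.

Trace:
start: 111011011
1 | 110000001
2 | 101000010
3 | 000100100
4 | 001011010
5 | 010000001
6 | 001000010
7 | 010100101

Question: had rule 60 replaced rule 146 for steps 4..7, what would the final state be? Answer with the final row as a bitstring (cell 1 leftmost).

010100110

(re-executing steps 4..7 under rule 60; state before step 4: 000100100)
4 | 000110110
5 | 000101101
6 | 100111011
7 | 010100110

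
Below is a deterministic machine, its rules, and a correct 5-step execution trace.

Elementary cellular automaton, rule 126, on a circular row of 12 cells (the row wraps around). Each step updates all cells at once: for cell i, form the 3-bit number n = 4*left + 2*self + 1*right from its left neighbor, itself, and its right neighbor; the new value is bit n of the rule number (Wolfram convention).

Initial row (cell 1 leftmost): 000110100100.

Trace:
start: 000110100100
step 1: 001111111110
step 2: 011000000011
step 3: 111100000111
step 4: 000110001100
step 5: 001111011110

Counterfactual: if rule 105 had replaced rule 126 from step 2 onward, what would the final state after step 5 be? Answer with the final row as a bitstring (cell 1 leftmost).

001000100010

(re-executing steps 2..5 under rule 105; state before step 2: 001111111110)
step 2: 101000000010
step 3: 010011111001
step 4: 100010001000
step 5: 001000100010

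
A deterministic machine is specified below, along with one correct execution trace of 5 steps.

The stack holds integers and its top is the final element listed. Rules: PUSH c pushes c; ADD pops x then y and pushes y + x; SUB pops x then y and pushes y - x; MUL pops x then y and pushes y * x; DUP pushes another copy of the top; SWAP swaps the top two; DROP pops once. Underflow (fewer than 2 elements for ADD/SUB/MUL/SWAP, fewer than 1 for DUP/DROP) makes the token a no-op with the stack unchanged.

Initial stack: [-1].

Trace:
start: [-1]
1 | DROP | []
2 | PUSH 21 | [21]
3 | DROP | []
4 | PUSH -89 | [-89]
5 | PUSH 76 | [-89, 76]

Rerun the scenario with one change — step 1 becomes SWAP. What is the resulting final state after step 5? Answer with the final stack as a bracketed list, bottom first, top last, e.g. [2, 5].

[-1, -89, 76]

(re-executing from step 1 with the substitution; state before step 1: [-1])
1 | SWAP | [-1]
2 | PUSH 21 | [-1, 21]
3 | DROP | [-1]
4 | PUSH -89 | [-1, -89]
5 | PUSH 76 | [-1, -89, 76]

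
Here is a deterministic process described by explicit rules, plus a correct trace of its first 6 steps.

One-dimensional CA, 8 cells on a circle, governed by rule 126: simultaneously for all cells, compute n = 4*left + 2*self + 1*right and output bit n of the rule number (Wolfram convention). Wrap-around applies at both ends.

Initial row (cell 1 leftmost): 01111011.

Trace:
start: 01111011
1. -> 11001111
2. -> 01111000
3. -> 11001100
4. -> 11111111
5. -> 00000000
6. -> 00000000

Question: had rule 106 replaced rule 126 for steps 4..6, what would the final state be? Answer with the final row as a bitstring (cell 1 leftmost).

11011101

(re-executing steps 4..6 under rule 106; state before step 4: 11001100)
4. -> 11011101
5. -> 01110111
6. -> 11011101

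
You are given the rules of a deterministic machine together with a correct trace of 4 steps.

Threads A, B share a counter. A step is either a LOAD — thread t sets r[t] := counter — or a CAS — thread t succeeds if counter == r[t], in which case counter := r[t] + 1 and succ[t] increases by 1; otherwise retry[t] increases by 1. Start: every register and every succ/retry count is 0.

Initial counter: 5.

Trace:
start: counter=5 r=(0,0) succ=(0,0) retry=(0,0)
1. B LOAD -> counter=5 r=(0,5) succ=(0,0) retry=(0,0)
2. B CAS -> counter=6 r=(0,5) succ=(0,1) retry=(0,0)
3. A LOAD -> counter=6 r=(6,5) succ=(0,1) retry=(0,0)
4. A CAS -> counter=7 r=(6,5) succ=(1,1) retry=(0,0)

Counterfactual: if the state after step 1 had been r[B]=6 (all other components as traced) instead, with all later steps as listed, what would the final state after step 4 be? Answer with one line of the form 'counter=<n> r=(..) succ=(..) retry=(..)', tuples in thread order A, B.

state after step 1 := counter=5 r=(0,6) succ=(0,0) retry=(0,0)
2. B CAS -> counter=5 r=(0,6) succ=(0,0) retry=(0,1)
3. A LOAD -> counter=5 r=(5,6) succ=(0,0) retry=(0,1)
4. A CAS -> counter=6 r=(5,6) succ=(1,0) retry=(0,1)

counter=6 r=(5,6) succ=(1,0) retry=(0,1)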